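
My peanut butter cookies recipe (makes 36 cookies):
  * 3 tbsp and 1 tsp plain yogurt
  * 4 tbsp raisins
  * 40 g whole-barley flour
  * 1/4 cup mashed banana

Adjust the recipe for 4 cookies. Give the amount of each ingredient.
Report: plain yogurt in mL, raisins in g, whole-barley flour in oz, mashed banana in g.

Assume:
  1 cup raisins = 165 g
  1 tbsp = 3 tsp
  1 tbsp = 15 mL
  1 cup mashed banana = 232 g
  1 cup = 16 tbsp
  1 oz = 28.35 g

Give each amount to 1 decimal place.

Scaling factor: 4/36 = 1/9.
plain yogurt: (3 tbsp + 1 tsp = 10/3 tbsp) × 1/9 × 15 mL/tbsp ≈ 5.6 mL
raisins: 4 tbsp × 1/9 ÷ 16 tbsp/cup × 165 g/cup ≈ 4.6 g
whole-barley flour: 40 g × 1/9 ÷ 28.35 g/oz ≈ 0.2 oz
mashed banana: 0.25 cup × 1/9 × 232 g/cup ≈ 6.4 g

plain yogurt: 5.6 mL; raisins: 4.6 g; whole-barley flour: 0.2 oz; mashed banana: 6.4 g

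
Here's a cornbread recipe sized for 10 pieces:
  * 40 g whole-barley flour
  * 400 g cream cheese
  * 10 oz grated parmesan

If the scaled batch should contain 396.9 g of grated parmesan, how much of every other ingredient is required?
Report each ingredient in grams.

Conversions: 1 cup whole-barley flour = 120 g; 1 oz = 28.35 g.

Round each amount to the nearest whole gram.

The original recipe has 283.5 g of grated parmesan, so the scaling factor is 396.9 ÷ 283.5 = 7/5 = 1.4.
whole-barley flour: 40 g × 7/5 = 56 g
cream cheese: 400 g × 7/5 = 560 g

whole-barley flour: 56 g; cream cheese: 560 g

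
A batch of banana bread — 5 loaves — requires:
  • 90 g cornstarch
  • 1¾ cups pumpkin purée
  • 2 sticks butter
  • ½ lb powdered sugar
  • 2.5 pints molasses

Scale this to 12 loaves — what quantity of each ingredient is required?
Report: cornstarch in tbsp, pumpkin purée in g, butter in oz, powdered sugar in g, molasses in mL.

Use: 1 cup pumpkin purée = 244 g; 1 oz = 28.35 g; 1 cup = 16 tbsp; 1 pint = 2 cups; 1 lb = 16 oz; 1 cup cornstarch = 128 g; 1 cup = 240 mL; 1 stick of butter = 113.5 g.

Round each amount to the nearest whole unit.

cornstarch: 27 tbsp; pumpkin purée: 1025 g; butter: 19 oz; powdered sugar: 544 g; molasses: 2880 mL

Scaling factor: 12/5 = 2.4.
cornstarch: 90 g × 12/5 ÷ 128 g/cup × 16 tbsp/cup = 27 tbsp
pumpkin purée: 1.75 cup × 12/5 × 244 g/cup ≈ 1025 g
butter: 2 stick × 12/5 × 113.5 g/stick ÷ 28.35 g/oz ≈ 19 oz
powdered sugar: 0.5 lb × 12/5 × 16 oz/lb × 28.35 g/oz ≈ 544 g
molasses: 2.5 pint × 12/5 × 2 cup/pint × 240 mL/cup = 2880 mL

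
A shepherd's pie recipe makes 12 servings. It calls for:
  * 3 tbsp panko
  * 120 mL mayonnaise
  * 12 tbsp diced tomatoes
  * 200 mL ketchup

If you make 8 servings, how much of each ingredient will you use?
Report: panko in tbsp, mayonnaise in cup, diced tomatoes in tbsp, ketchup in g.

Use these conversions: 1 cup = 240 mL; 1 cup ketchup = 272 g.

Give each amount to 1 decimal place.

Scaling factor: 8/12 = 2/3.
panko: 3 tbsp × 2/3 = 2.0 tbsp
mayonnaise: 120 mL × 2/3 ÷ 240 mL/cup ≈ 0.3 cup
diced tomatoes: 12 tbsp × 2/3 = 8.0 tbsp
ketchup: 200 mL × 2/3 ÷ 240 mL/cup × 272 g/cup ≈ 151.1 g

panko: 2.0 tbsp; mayonnaise: 0.3 cup; diced tomatoes: 8.0 tbsp; ketchup: 151.1 g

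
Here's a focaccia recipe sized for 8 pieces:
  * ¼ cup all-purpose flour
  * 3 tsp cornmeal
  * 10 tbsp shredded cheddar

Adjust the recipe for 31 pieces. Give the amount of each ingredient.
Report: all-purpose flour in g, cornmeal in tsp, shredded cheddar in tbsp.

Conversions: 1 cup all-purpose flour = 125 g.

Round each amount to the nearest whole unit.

all-purpose flour: 121 g; cornmeal: 12 tsp; shredded cheddar: 39 tbsp

Scaling factor: 31/8 = 3.875.
all-purpose flour: 0.25 cup × 31/8 × 125 g/cup ≈ 121 g
cornmeal: 3 tsp × 31/8 ≈ 12 tsp
shredded cheddar: 10 tbsp × 31/8 ≈ 39 tbsp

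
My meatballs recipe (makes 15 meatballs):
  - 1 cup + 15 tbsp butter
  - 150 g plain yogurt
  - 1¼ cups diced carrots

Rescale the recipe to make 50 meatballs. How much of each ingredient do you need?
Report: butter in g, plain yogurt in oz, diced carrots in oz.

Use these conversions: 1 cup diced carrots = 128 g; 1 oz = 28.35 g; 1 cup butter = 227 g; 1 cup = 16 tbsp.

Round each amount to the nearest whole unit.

Scaling factor: 50/15 = 10/3.
butter: (1 cup + 15 tbsp = 1.9375 cup) × 10/3 × 227 g/cup ≈ 1466 g
plain yogurt: 150 g × 10/3 ÷ 28.35 g/oz ≈ 18 oz
diced carrots: 1.25 cup × 10/3 × 128 g/cup ÷ 28.35 g/oz ≈ 19 oz

butter: 1466 g; plain yogurt: 18 oz; diced carrots: 19 oz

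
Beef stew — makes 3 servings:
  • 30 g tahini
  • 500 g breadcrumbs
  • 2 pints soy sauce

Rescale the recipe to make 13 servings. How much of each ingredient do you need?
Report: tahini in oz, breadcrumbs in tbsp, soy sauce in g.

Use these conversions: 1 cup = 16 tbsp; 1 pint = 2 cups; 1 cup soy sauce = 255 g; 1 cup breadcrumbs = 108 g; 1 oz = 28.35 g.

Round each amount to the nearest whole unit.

Scaling factor: 13/3.
tahini: 30 g × 13/3 ÷ 28.35 g/oz ≈ 5 oz
breadcrumbs: 500 g × 13/3 ÷ 108 g/cup × 16 tbsp/cup ≈ 321 tbsp
soy sauce: 2 pint × 13/3 × 2 cup/pint × 255 g/cup = 4420 g

tahini: 5 oz; breadcrumbs: 321 tbsp; soy sauce: 4420 g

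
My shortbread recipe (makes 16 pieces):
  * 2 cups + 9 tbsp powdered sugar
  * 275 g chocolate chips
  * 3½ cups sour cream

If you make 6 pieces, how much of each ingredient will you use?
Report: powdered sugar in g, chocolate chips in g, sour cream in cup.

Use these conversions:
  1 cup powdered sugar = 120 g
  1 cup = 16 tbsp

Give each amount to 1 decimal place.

powdered sugar: 115.3 g; chocolate chips: 103.1 g; sour cream: 1.3 cup

Scaling factor: 6/16 = 3/8 = 0.375.
powdered sugar: (2 cup + 9 tbsp = 2.5625 cup) × 3/8 × 120 g/cup ≈ 115.3 g
chocolate chips: 275 g × 3/8 ≈ 103.1 g
sour cream: 3.5 cup × 3/8 ≈ 1.3 cup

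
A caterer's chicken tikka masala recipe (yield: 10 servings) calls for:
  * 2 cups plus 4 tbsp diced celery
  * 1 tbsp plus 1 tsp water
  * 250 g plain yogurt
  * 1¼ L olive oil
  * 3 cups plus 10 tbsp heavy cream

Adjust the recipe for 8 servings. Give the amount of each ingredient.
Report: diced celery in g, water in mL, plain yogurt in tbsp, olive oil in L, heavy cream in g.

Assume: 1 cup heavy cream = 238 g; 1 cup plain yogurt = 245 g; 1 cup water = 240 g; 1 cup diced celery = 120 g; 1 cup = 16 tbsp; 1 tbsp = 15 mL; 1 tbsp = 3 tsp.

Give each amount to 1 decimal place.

Scaling factor: 8/10 = 4/5 = 0.8.
diced celery: (2 cup + 4 tbsp = 2.25 cup) × 4/5 × 120 g/cup = 216.0 g
water: (1 tbsp + 1 tsp = 4/3 tbsp) × 4/5 × 15 mL/tbsp = 16.0 mL
plain yogurt: 250 g × 4/5 ÷ 245 g/cup × 16 tbsp/cup ≈ 13.1 tbsp
olive oil: 1.25 L × 4/5 = 1.0 L
heavy cream: (3 cup + 10 tbsp = 3.625 cup) × 4/5 × 238 g/cup = 690.2 g

diced celery: 216.0 g; water: 16.0 mL; plain yogurt: 13.1 tbsp; olive oil: 1.0 L; heavy cream: 690.2 g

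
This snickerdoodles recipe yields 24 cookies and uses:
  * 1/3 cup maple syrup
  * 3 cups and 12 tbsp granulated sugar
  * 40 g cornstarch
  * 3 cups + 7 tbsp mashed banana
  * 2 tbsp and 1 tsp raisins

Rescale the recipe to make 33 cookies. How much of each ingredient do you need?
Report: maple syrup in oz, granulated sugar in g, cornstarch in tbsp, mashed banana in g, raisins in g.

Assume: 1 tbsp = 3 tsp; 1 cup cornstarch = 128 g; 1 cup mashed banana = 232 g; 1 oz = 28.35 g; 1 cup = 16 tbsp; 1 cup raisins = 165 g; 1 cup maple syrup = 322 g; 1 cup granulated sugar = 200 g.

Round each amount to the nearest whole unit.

maple syrup: 5 oz; granulated sugar: 1031 g; cornstarch: 7 tbsp; mashed banana: 1097 g; raisins: 33 g

Scaling factor: 33/24 = 11/8 = 1.375.
maple syrup: 1/3 cup × 11/8 × 322 g/cup ÷ 28.35 g/oz ≈ 5 oz
granulated sugar: (3 cup + 12 tbsp = 3.75 cup) × 11/8 × 200 g/cup ≈ 1031 g
cornstarch: 40 g × 11/8 ÷ 128 g/cup × 16 tbsp/cup ≈ 7 tbsp
mashed banana: (3 cup + 7 tbsp = 3.4375 cup) × 11/8 × 232 g/cup ≈ 1097 g
raisins: (2 tbsp + 1 tsp = 7/3 tbsp) × 11/8 ÷ 16 tbsp/cup × 165 g/cup ≈ 33 g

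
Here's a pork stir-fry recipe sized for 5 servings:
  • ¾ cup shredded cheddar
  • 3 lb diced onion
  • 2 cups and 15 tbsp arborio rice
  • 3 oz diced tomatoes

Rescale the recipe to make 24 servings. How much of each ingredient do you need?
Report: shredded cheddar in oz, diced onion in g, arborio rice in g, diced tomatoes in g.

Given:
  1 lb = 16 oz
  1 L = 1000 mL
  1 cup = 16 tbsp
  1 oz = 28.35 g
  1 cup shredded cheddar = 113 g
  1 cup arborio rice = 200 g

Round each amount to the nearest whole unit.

shredded cheddar: 14 oz; diced onion: 6532 g; arborio rice: 2820 g; diced tomatoes: 408 g

Scaling factor: 24/5 = 4.8.
shredded cheddar: 0.75 cup × 24/5 × 113 g/cup ÷ 28.35 g/oz ≈ 14 oz
diced onion: 3 lb × 24/5 × 16 oz/lb × 28.35 g/oz ≈ 6532 g
arborio rice: (2 cup + 15 tbsp = 2.9375 cup) × 24/5 × 200 g/cup = 2820 g
diced tomatoes: 3 oz × 24/5 × 28.35 g/oz ≈ 408 g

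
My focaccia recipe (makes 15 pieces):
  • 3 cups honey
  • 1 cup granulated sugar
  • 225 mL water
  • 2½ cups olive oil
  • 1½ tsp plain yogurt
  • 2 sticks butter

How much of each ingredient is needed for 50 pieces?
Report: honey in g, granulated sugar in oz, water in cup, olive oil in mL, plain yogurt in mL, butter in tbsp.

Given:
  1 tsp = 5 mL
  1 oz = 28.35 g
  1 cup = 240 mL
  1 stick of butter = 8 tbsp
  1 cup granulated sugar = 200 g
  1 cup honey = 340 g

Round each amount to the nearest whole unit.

honey: 3400 g; granulated sugar: 24 oz; water: 3 cup; olive oil: 2000 mL; plain yogurt: 25 mL; butter: 53 tbsp

Scaling factor: 50/15 = 10/3.
honey: 3 cup × 10/3 × 340 g/cup = 3400 g
granulated sugar: 1 cup × 10/3 × 200 g/cup ÷ 28.35 g/oz ≈ 24 oz
water: 225 mL × 10/3 ÷ 240 mL/cup ≈ 3 cup
olive oil: 2.5 cup × 10/3 × 240 mL/cup = 2000 mL
plain yogurt: 1.5 tsp × 10/3 × 5 mL/tsp = 25 mL
butter: 2 stick × 10/3 × 8 tbsp/stick ≈ 53 tbsp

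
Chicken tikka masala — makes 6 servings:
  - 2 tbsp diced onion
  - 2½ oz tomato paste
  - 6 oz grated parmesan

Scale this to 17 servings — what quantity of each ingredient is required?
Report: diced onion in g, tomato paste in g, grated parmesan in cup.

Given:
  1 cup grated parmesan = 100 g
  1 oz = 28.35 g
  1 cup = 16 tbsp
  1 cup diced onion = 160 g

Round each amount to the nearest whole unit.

diced onion: 57 g; tomato paste: 201 g; grated parmesan: 5 cup

Scaling factor: 17/6.
diced onion: 2 tbsp × 17/6 ÷ 16 tbsp/cup × 160 g/cup ≈ 57 g
tomato paste: 2.5 oz × 17/6 × 28.35 g/oz ≈ 201 g
grated parmesan: 6 oz × 17/6 × 28.35 g/oz ÷ 100 g/cup ≈ 5 cup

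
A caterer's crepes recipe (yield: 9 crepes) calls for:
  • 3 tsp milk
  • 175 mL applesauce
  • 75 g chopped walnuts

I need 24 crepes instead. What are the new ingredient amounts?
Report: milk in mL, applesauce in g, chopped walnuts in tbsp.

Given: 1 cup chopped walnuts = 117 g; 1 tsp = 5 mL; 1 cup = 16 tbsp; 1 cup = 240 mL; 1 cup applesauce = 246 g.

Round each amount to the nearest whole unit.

milk: 40 mL; applesauce: 478 g; chopped walnuts: 27 tbsp

Scaling factor: 24/9 = 8/3.
milk: 3 tsp × 8/3 × 5 mL/tsp = 40 mL
applesauce: 175 mL × 8/3 ÷ 240 mL/cup × 246 g/cup ≈ 478 g
chopped walnuts: 75 g × 8/3 ÷ 117 g/cup × 16 tbsp/cup ≈ 27 tbsp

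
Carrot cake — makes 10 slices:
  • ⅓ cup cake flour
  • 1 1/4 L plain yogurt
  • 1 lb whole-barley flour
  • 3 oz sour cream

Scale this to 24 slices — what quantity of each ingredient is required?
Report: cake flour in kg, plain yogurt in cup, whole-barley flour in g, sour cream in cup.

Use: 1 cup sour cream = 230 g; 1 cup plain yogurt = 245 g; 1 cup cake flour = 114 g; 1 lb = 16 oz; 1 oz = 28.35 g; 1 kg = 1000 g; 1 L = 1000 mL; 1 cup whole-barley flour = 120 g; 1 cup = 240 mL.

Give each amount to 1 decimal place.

cake flour: 0.1 kg; plain yogurt: 12.5 cup; whole-barley flour: 1088.6 g; sour cream: 0.9 cup

Scaling factor: 24/10 = 12/5 = 2.4.
cake flour: 1/3 cup × 12/5 × 114 g/cup ÷ 1000 g/kg ≈ 0.1 kg
plain yogurt: 1.25 L × 12/5 × 1000 mL/L ÷ 240 mL/cup = 12.5 cup
whole-barley flour: 1 lb × 12/5 × 16 oz/lb × 28.35 g/oz ≈ 1088.6 g
sour cream: 3 oz × 12/5 × 28.35 g/oz ÷ 230 g/cup ≈ 0.9 cup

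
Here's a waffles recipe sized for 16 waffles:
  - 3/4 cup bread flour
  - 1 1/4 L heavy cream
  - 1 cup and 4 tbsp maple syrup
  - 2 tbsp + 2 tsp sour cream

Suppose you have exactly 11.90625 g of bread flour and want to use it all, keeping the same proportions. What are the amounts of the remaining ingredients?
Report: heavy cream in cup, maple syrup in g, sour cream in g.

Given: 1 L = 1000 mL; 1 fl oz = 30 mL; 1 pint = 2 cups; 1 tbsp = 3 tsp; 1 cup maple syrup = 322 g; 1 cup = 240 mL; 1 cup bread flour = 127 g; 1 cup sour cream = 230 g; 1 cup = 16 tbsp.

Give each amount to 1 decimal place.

The original recipe has 95.25 g of bread flour, so the scaling factor is 11.90625 ÷ 95.25 = 1/8 = 0.125.
heavy cream: 1.25 L × 1/8 × 1000 mL/L ÷ 240 mL/cup ≈ 0.7 cup
maple syrup: (1 cup + 4 tbsp = 1.25 cup) × 1/8 × 322 g/cup ≈ 50.3 g
sour cream: (2 tbsp + 2 tsp = 8/3 tbsp) × 1/8 ÷ 16 tbsp/cup × 230 g/cup ≈ 4.8 g

heavy cream: 0.7 cup; maple syrup: 50.3 g; sour cream: 4.8 g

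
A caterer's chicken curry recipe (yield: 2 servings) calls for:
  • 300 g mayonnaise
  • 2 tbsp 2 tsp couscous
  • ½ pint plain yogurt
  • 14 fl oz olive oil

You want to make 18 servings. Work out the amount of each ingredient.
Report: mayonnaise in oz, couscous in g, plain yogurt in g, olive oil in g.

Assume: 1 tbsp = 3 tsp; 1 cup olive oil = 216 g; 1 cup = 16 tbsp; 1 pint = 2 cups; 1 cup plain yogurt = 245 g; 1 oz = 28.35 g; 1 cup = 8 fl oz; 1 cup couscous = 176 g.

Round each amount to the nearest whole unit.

mayonnaise: 95 oz; couscous: 264 g; plain yogurt: 2205 g; olive oil: 3402 g

Scaling factor: 18/2 = 9.
mayonnaise: 300 g × 9 ÷ 28.35 g/oz ≈ 95 oz
couscous: (2 tbsp + 2 tsp = 8/3 tbsp) × 9 ÷ 16 tbsp/cup × 176 g/cup = 264 g
plain yogurt: 0.5 pint × 9 × 2 cup/pint × 245 g/cup = 2205 g
olive oil: 14 fl oz × 9 ÷ 8 fl oz/cup × 216 g/cup = 3402 g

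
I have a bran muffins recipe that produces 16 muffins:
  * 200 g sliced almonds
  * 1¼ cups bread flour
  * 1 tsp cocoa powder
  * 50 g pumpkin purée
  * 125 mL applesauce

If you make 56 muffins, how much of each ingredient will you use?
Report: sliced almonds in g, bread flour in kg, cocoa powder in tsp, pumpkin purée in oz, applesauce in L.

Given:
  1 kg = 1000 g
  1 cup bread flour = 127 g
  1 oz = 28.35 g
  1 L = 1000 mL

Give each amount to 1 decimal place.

Scaling factor: 56/16 = 7/2 = 3.5.
sliced almonds: 200 g × 7/2 = 700.0 g
bread flour: 1.25 cup × 7/2 × 127 g/cup ÷ 1000 g/kg ≈ 0.6 kg
cocoa powder: 1 tsp × 7/2 = 3.5 tsp
pumpkin purée: 50 g × 7/2 ÷ 28.35 g/oz ≈ 6.2 oz
applesauce: 125 mL × 7/2 ÷ 1000 mL/L ≈ 0.4 L

sliced almonds: 700.0 g; bread flour: 0.6 kg; cocoa powder: 3.5 tsp; pumpkin purée: 6.2 oz; applesauce: 0.4 L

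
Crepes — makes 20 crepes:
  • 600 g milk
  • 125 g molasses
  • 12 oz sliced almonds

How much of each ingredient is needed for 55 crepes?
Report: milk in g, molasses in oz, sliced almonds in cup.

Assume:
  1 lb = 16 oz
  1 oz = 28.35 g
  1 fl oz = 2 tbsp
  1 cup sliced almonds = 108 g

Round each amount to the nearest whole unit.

Scaling factor: 55/20 = 11/4 = 2.75.
milk: 600 g × 11/4 = 1650 g
molasses: 125 g × 11/4 ÷ 28.35 g/oz ≈ 12 oz
sliced almonds: 12 oz × 11/4 × 28.35 g/oz ÷ 108 g/cup ≈ 9 cup

milk: 1650 g; molasses: 12 oz; sliced almonds: 9 cup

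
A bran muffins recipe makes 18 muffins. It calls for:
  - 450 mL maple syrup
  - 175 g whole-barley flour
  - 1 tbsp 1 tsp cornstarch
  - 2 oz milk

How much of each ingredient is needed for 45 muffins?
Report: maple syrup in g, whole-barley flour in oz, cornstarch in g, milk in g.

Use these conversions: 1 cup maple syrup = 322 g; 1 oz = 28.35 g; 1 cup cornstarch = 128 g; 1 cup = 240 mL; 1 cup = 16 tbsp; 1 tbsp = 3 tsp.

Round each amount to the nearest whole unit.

maple syrup: 1509 g; whole-barley flour: 15 oz; cornstarch: 27 g; milk: 142 g

Scaling factor: 45/18 = 5/2 = 2.5.
maple syrup: 450 mL × 5/2 ÷ 240 mL/cup × 322 g/cup ≈ 1509 g
whole-barley flour: 175 g × 5/2 ÷ 28.35 g/oz ≈ 15 oz
cornstarch: (1 tbsp + 1 tsp = 4/3 tbsp) × 5/2 ÷ 16 tbsp/cup × 128 g/cup ≈ 27 g
milk: 2 oz × 5/2 × 28.35 g/oz ≈ 142 g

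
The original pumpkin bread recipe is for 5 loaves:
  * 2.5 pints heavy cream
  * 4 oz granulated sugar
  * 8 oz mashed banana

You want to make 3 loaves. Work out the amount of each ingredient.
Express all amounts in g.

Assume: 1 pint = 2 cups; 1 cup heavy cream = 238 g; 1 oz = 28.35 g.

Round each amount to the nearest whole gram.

heavy cream: 714 g; granulated sugar: 68 g; mashed banana: 136 g

Scaling factor: 3/5 = 0.6.
heavy cream: 2.5 pint × 3/5 × 2 cup/pint × 238 g/cup = 714 g
granulated sugar: 4 oz × 3/5 × 28.35 g/oz ≈ 68 g
mashed banana: 8 oz × 3/5 × 28.35 g/oz ≈ 136 g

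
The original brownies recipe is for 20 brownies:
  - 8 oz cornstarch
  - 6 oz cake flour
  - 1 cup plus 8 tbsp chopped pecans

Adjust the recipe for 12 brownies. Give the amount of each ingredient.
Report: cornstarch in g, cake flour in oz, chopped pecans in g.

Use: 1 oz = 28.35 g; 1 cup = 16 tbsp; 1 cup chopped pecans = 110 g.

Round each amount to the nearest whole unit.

Scaling factor: 12/20 = 3/5 = 0.6.
cornstarch: 8 oz × 3/5 × 28.35 g/oz ≈ 136 g
cake flour: 6 oz × 3/5 ≈ 4 oz
chopped pecans: (1 cup + 8 tbsp = 1.5 cup) × 3/5 × 110 g/cup = 99 g

cornstarch: 136 g; cake flour: 4 oz; chopped pecans: 99 g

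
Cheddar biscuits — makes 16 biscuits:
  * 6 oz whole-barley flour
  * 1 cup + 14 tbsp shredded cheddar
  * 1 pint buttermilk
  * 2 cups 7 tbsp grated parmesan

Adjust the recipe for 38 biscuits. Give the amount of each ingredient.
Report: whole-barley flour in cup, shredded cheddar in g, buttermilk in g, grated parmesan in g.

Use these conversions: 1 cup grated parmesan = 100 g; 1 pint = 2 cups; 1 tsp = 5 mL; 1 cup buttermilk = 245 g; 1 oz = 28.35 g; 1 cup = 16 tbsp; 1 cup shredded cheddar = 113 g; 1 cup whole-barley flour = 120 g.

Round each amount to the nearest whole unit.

Scaling factor: 38/16 = 19/8 = 2.375.
whole-barley flour: 6 oz × 19/8 × 28.35 g/oz ÷ 120 g/cup ≈ 3 cup
shredded cheddar: (1 cup + 14 tbsp = 1.875 cup) × 19/8 × 113 g/cup ≈ 503 g
buttermilk: 1 pint × 19/8 × 2 cup/pint × 245 g/cup ≈ 1164 g
grated parmesan: (2 cup + 7 tbsp = 2.4375 cup) × 19/8 × 100 g/cup ≈ 579 g

whole-barley flour: 3 cup; shredded cheddar: 503 g; buttermilk: 1164 g; grated parmesan: 579 g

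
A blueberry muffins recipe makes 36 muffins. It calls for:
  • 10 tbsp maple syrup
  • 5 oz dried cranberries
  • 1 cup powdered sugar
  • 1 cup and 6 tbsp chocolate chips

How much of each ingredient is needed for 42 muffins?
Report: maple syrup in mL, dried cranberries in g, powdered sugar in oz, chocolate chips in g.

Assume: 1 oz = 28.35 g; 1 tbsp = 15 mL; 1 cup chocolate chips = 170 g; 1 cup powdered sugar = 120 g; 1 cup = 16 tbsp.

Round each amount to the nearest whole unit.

Scaling factor: 42/36 = 7/6.
maple syrup: 10 tbsp × 7/6 × 15 mL/tbsp = 175 mL
dried cranberries: 5 oz × 7/6 × 28.35 g/oz ≈ 165 g
powdered sugar: 1 cup × 7/6 × 120 g/cup ÷ 28.35 g/oz ≈ 5 oz
chocolate chips: (1 cup + 6 tbsp = 1.375 cup) × 7/6 × 170 g/cup ≈ 273 g

maple syrup: 175 mL; dried cranberries: 165 g; powdered sugar: 5 oz; chocolate chips: 273 g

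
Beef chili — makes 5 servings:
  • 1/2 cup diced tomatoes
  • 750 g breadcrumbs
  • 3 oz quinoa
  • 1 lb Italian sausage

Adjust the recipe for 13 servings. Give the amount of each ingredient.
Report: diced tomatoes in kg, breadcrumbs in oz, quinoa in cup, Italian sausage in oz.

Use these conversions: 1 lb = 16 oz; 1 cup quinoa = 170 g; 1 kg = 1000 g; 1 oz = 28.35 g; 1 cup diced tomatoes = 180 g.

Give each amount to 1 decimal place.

Scaling factor: 13/5 = 2.6.
diced tomatoes: 0.5 cup × 13/5 × 180 g/cup ÷ 1000 g/kg ≈ 0.2 kg
breadcrumbs: 750 g × 13/5 ÷ 28.35 g/oz ≈ 68.8 oz
quinoa: 3 oz × 13/5 × 28.35 g/oz ÷ 170 g/cup ≈ 1.3 cup
Italian sausage: 1 lb × 13/5 × 16 oz/lb = 41.6 oz

diced tomatoes: 0.2 kg; breadcrumbs: 68.8 oz; quinoa: 1.3 cup; Italian sausage: 41.6 oz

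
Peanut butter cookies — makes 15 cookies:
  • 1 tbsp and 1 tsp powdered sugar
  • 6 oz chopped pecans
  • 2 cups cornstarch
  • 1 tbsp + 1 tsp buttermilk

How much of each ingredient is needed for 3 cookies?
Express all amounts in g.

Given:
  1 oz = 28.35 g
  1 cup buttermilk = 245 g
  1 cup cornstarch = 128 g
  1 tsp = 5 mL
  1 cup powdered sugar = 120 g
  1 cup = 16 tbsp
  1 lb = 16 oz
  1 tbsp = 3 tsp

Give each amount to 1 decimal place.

powdered sugar: 2.0 g; chopped pecans: 34.0 g; cornstarch: 51.2 g; buttermilk: 4.1 g

Scaling factor: 3/15 = 1/5 = 0.2.
powdered sugar: (1 tbsp + 1 tsp = 4/3 tbsp) × 1/5 ÷ 16 tbsp/cup × 120 g/cup = 2.0 g
chopped pecans: 6 oz × 1/5 × 28.35 g/oz ≈ 34.0 g
cornstarch: 2 cup × 1/5 × 128 g/cup = 51.2 g
buttermilk: (1 tbsp + 1 tsp = 4/3 tbsp) × 1/5 ÷ 16 tbsp/cup × 245 g/cup ≈ 4.1 g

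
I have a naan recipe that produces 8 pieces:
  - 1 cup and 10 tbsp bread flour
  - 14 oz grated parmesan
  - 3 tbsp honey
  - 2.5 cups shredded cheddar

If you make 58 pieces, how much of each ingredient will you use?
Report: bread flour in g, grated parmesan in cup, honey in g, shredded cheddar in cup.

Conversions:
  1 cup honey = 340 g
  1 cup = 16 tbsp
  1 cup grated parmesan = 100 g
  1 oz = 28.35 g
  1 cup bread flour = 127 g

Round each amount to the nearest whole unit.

bread flour: 1496 g; grated parmesan: 29 cup; honey: 462 g; shredded cheddar: 18 cup

Scaling factor: 58/8 = 29/4 = 7.25.
bread flour: (1 cup + 10 tbsp = 1.625 cup) × 29/4 × 127 g/cup ≈ 1496 g
grated parmesan: 14 oz × 29/4 × 28.35 g/oz ÷ 100 g/cup ≈ 29 cup
honey: 3 tbsp × 29/4 ÷ 16 tbsp/cup × 340 g/cup ≈ 462 g
shredded cheddar: 2.5 cup × 29/4 ≈ 18 cup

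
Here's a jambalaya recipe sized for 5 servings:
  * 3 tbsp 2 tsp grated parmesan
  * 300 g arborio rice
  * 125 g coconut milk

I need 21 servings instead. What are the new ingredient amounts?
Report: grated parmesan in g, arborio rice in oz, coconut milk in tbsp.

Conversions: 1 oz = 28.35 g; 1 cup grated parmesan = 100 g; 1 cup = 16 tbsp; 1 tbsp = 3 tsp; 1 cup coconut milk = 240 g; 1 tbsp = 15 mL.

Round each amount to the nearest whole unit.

Scaling factor: 21/5 = 4.2.
grated parmesan: (3 tbsp + 2 tsp = 11/3 tbsp) × 21/5 ÷ 16 tbsp/cup × 100 g/cup ≈ 96 g
arborio rice: 300 g × 21/5 ÷ 28.35 g/oz ≈ 44 oz
coconut milk: 125 g × 21/5 ÷ 240 g/cup × 16 tbsp/cup = 35 tbsp

grated parmesan: 96 g; arborio rice: 44 oz; coconut milk: 35 tbsp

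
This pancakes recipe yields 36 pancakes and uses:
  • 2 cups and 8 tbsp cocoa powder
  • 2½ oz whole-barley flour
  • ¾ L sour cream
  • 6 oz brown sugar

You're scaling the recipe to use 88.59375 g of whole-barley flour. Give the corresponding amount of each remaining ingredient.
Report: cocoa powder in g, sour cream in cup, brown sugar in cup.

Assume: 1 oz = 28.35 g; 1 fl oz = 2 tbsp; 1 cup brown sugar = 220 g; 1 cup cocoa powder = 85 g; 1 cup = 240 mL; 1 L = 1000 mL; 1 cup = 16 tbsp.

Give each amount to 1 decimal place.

cocoa powder: 265.6 g; sour cream: 3.9 cup; brown sugar: 1.0 cup

The original recipe has 70.875 g of whole-barley flour, so the scaling factor is 88.59375 ÷ 70.875 = 5/4 = 1.25.
cocoa powder: (2 cup + 8 tbsp = 2.5 cup) × 5/4 × 85 g/cup ≈ 265.6 g
sour cream: 0.75 L × 5/4 × 1000 mL/L ÷ 240 mL/cup ≈ 3.9 cup
brown sugar: 6 oz × 5/4 × 28.35 g/oz ÷ 220 g/cup ≈ 1.0 cup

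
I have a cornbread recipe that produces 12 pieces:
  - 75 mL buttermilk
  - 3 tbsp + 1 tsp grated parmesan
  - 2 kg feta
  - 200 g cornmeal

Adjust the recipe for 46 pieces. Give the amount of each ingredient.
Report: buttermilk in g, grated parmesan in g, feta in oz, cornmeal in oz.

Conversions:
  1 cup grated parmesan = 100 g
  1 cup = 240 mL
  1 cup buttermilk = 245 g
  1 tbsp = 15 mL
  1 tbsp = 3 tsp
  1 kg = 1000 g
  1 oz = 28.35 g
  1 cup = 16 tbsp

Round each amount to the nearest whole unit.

buttermilk: 293 g; grated parmesan: 80 g; feta: 270 oz; cornmeal: 27 oz

Scaling factor: 46/12 = 23/6.
buttermilk: 75 mL × 23/6 ÷ 240 mL/cup × 245 g/cup ≈ 293 g
grated parmesan: (3 tbsp + 1 tsp = 10/3 tbsp) × 23/6 ÷ 16 tbsp/cup × 100 g/cup ≈ 80 g
feta: 2 kg × 23/6 × 1000 g/kg ÷ 28.35 g/oz ≈ 270 oz
cornmeal: 200 g × 23/6 ÷ 28.35 g/oz ≈ 27 oz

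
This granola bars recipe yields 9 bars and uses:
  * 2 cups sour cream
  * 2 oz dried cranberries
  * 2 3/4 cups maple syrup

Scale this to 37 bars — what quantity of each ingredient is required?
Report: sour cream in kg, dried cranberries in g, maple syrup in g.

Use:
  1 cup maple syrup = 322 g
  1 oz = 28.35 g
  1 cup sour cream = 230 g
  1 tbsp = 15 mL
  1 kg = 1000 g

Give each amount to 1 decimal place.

Scaling factor: 37/9.
sour cream: 2 cup × 37/9 × 230 g/cup ÷ 1000 g/kg ≈ 1.9 kg
dried cranberries: 2 oz × 37/9 × 28.35 g/oz = 233.1 g
maple syrup: 2.75 cup × 37/9 × 322 g/cup ≈ 3640.4 g

sour cream: 1.9 kg; dried cranberries: 233.1 g; maple syrup: 3640.4 g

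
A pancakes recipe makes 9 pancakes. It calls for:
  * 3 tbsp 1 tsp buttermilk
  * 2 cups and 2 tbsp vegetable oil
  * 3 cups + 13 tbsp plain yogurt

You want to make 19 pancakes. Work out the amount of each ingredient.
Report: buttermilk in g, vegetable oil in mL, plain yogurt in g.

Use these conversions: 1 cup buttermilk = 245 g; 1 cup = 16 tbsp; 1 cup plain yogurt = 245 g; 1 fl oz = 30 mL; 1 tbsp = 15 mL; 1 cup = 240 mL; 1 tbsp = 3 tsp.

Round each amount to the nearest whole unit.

buttermilk: 108 g; vegetable oil: 1077 mL; plain yogurt: 1972 g

Scaling factor: 19/9.
buttermilk: (3 tbsp + 1 tsp = 10/3 tbsp) × 19/9 ÷ 16 tbsp/cup × 245 g/cup ≈ 108 g
vegetable oil: (2 cup + 2 tbsp = 2.125 cup) × 19/9 × 240 mL/cup ≈ 1077 mL
plain yogurt: (3 cup + 13 tbsp = 3.8125 cup) × 19/9 × 245 g/cup ≈ 1972 g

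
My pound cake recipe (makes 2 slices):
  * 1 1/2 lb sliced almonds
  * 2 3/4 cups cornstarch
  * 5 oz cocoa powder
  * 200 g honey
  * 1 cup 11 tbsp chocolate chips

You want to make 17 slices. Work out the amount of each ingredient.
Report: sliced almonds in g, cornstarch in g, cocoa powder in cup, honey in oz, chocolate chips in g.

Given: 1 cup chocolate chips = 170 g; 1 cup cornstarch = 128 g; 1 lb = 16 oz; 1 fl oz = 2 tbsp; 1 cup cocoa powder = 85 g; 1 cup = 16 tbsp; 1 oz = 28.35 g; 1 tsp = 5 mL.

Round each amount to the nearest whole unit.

Scaling factor: 17/2 = 8.5.
sliced almonds: 1.5 lb × 17/2 × 16 oz/lb × 28.35 g/oz ≈ 5783 g
cornstarch: 2.75 cup × 17/2 × 128 g/cup = 2992 g
cocoa powder: 5 oz × 17/2 × 28.35 g/oz ÷ 85 g/cup ≈ 14 cup
honey: 200 g × 17/2 ÷ 28.35 g/oz ≈ 60 oz
chocolate chips: (1 cup + 11 tbsp = 1.6875 cup) × 17/2 × 170 g/cup ≈ 2438 g

sliced almonds: 5783 g; cornstarch: 2992 g; cocoa powder: 14 cup; honey: 60 oz; chocolate chips: 2438 g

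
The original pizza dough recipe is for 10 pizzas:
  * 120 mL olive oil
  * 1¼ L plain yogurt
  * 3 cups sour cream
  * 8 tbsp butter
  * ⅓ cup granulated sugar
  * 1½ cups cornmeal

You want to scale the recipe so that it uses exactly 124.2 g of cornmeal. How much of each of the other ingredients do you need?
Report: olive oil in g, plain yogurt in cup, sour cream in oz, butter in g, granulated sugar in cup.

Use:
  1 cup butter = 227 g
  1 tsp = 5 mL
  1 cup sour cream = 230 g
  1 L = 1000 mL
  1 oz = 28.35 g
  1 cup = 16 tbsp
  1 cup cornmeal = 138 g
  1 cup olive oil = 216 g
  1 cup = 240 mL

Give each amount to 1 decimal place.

The original recipe has 207 g of cornmeal, so the scaling factor is 124.2 ÷ 207 = 3/5 = 0.6.
olive oil: 120 mL × 3/5 ÷ 240 mL/cup × 216 g/cup = 64.8 g
plain yogurt: 1.25 L × 3/5 × 1000 mL/L ÷ 240 mL/cup ≈ 3.1 cup
sour cream: 3 cup × 3/5 × 230 g/cup ÷ 28.35 g/oz ≈ 14.6 oz
butter: 8 tbsp × 3/5 ÷ 16 tbsp/cup × 227 g/cup = 68.1 g
granulated sugar: 1/3 cup × 3/5 = 0.2 cup

olive oil: 64.8 g; plain yogurt: 3.1 cup; sour cream: 14.6 oz; butter: 68.1 g; granulated sugar: 0.2 cup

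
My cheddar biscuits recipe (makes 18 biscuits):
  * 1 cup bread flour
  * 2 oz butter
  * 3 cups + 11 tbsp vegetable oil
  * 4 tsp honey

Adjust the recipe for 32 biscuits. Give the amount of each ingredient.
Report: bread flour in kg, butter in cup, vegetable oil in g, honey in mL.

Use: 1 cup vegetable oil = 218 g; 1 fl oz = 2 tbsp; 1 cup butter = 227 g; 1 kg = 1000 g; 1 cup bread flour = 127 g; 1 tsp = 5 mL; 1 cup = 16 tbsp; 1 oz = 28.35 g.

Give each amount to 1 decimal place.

bread flour: 0.2 kg; butter: 0.4 cup; vegetable oil: 1429.1 g; honey: 35.6 mL

Scaling factor: 32/18 = 16/9.
bread flour: 1 cup × 16/9 × 127 g/cup ÷ 1000 g/kg ≈ 0.2 kg
butter: 2 oz × 16/9 × 28.35 g/oz ÷ 227 g/cup ≈ 0.4 cup
vegetable oil: (3 cup + 11 tbsp = 3.6875 cup) × 16/9 × 218 g/cup ≈ 1429.1 g
honey: 4 tsp × 16/9 × 5 mL/tsp ≈ 35.6 mL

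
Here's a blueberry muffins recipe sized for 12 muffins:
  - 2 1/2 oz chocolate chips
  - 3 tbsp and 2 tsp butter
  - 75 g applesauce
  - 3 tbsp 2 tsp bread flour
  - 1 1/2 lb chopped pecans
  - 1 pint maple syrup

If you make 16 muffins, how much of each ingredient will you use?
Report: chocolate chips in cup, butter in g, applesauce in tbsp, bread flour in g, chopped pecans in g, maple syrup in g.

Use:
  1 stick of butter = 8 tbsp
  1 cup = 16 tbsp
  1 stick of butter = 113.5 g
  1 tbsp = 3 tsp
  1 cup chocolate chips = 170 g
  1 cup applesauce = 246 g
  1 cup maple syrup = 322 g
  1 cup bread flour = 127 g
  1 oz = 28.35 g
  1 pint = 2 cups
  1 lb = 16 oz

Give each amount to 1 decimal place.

chocolate chips: 0.6 cup; butter: 69.4 g; applesauce: 6.5 tbsp; bread flour: 38.8 g; chopped pecans: 907.2 g; maple syrup: 858.7 g

Scaling factor: 16/12 = 4/3.
chocolate chips: 2.5 oz × 4/3 × 28.35 g/oz ÷ 170 g/cup ≈ 0.6 cup
butter: (3 tbsp + 2 tsp = 11/3 tbsp) × 4/3 ÷ 8 tbsp/stick × 113.5 g/stick ≈ 69.4 g
applesauce: 75 g × 4/3 ÷ 246 g/cup × 16 tbsp/cup ≈ 6.5 tbsp
bread flour: (3 tbsp + 2 tsp = 11/3 tbsp) × 4/3 ÷ 16 tbsp/cup × 127 g/cup ≈ 38.8 g
chopped pecans: 1.5 lb × 4/3 × 16 oz/lb × 28.35 g/oz = 907.2 g
maple syrup: 1 pint × 4/3 × 2 cup/pint × 322 g/cup ≈ 858.7 g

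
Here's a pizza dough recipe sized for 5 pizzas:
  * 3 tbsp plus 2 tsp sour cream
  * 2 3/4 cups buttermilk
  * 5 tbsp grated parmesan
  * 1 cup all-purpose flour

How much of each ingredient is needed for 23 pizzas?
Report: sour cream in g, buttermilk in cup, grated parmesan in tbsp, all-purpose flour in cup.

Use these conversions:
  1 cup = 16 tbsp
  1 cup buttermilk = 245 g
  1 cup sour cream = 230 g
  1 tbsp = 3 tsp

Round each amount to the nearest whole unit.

sour cream: 242 g; buttermilk: 13 cup; grated parmesan: 23 tbsp; all-purpose flour: 5 cup

Scaling factor: 23/5 = 4.6.
sour cream: (3 tbsp + 2 tsp = 11/3 tbsp) × 23/5 ÷ 16 tbsp/cup × 230 g/cup ≈ 242 g
buttermilk: 2.75 cup × 23/5 ≈ 13 cup
grated parmesan: 5 tbsp × 23/5 = 23 tbsp
all-purpose flour: 1 cup × 23/5 ≈ 5 cup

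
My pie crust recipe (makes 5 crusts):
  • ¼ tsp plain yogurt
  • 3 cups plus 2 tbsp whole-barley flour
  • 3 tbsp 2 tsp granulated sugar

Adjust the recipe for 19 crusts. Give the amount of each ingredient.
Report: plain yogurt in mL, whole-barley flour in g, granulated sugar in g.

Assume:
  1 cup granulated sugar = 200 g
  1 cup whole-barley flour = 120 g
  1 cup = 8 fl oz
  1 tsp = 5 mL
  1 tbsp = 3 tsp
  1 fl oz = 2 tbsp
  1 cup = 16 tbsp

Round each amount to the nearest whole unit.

Scaling factor: 19/5 = 3.8.
plain yogurt: 0.25 tsp × 19/5 × 5 mL/tsp ≈ 5 mL
whole-barley flour: (3 cup + 2 tbsp = 3.125 cup) × 19/5 × 120 g/cup = 1425 g
granulated sugar: (3 tbsp + 2 tsp = 11/3 tbsp) × 19/5 ÷ 16 tbsp/cup × 200 g/cup ≈ 174 g

plain yogurt: 5 mL; whole-barley flour: 1425 g; granulated sugar: 174 g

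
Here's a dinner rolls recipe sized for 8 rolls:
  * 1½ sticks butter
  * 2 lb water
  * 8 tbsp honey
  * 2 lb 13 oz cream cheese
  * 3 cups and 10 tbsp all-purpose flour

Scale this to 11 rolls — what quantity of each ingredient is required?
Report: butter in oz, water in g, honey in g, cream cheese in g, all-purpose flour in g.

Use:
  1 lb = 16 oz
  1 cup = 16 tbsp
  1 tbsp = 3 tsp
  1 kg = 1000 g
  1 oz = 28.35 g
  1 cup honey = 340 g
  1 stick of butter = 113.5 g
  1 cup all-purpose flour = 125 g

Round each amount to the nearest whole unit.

butter: 8 oz; water: 1247 g; honey: 234 g; cream cheese: 1754 g; all-purpose flour: 623 g

Scaling factor: 11/8 = 1.375.
butter: 1.5 stick × 11/8 × 113.5 g/stick ÷ 28.35 g/oz ≈ 8 oz
water: 2 lb × 11/8 × 16 oz/lb × 28.35 g/oz ≈ 1247 g
honey: 8 tbsp × 11/8 ÷ 16 tbsp/cup × 340 g/cup ≈ 234 g
cream cheese: (2 lb + 13 oz = 2.8125 lb) × 11/8 × 16 oz/lb × 28.35 g/oz ≈ 1754 g
all-purpose flour: (3 cup + 10 tbsp = 3.625 cup) × 11/8 × 125 g/cup ≈ 623 g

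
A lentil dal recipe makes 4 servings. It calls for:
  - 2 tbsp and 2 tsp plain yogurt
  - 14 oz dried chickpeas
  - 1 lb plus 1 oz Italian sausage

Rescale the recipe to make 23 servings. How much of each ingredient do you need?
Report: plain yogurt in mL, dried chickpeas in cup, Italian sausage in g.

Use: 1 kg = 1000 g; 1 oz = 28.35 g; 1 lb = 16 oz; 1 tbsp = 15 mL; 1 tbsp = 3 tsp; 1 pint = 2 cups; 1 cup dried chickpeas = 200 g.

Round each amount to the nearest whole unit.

Scaling factor: 23/4 = 5.75.
plain yogurt: (2 tbsp + 2 tsp = 8/3 tbsp) × 23/4 × 15 mL/tbsp = 230 mL
dried chickpeas: 14 oz × 23/4 × 28.35 g/oz ÷ 200 g/cup ≈ 11 cup
Italian sausage: (1 lb + 1 oz = 1.0625 lb) × 23/4 × 16 oz/lb × 28.35 g/oz ≈ 2771 g

plain yogurt: 230 mL; dried chickpeas: 11 cup; Italian sausage: 2771 g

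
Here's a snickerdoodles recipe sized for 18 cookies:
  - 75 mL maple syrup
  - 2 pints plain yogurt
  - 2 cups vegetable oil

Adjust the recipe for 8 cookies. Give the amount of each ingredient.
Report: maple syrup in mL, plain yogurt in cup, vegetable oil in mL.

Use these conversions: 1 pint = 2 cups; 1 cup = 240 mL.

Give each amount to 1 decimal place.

Scaling factor: 8/18 = 4/9.
maple syrup: 75 mL × 4/9 ≈ 33.3 mL
plain yogurt: 2 pint × 4/9 × 2 cup/pint ≈ 1.8 cup
vegetable oil: 2 cup × 4/9 × 240 mL/cup ≈ 213.3 mL

maple syrup: 33.3 mL; plain yogurt: 1.8 cup; vegetable oil: 213.3 mL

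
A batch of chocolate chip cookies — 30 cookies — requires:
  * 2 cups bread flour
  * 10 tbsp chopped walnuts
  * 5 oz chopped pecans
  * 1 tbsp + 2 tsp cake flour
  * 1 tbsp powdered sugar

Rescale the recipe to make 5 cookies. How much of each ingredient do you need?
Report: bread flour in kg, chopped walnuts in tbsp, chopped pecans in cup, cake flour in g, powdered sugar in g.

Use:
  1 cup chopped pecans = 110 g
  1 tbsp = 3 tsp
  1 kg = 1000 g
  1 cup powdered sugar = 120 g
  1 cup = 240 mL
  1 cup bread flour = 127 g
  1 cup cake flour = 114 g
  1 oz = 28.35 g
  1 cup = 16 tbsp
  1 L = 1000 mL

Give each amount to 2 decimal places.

bread flour: 0.04 kg; chopped walnuts: 1.67 tbsp; chopped pecans: 0.21 cup; cake flour: 1.98 g; powdered sugar: 1.25 g

Scaling factor: 5/30 = 1/6.
bread flour: 2 cup × 1/6 × 127 g/cup ÷ 1000 g/kg ≈ 0.04 kg
chopped walnuts: 10 tbsp × 1/6 ≈ 1.67 tbsp
chopped pecans: 5 oz × 1/6 × 28.35 g/oz ÷ 110 g/cup ≈ 0.21 cup
cake flour: (1 tbsp + 2 tsp = 5/3 tbsp) × 1/6 ÷ 16 tbsp/cup × 114 g/cup ≈ 1.98 g
powdered sugar: 1 tbsp × 1/6 ÷ 16 tbsp/cup × 120 g/cup = 1.25 g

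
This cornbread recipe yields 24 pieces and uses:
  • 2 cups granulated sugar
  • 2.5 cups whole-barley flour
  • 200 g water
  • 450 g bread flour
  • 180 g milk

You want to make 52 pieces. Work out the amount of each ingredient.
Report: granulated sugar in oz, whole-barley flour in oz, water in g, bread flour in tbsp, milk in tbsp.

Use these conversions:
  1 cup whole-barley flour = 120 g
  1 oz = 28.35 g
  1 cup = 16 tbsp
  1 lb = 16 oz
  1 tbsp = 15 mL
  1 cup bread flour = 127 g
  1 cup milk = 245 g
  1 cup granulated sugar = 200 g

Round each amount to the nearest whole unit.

granulated sugar: 31 oz; whole-barley flour: 23 oz; water: 433 g; bread flour: 123 tbsp; milk: 25 tbsp

Scaling factor: 52/24 = 13/6.
granulated sugar: 2 cup × 13/6 × 200 g/cup ÷ 28.35 g/oz ≈ 31 oz
whole-barley flour: 2.5 cup × 13/6 × 120 g/cup ÷ 28.35 g/oz ≈ 23 oz
water: 200 g × 13/6 ≈ 433 g
bread flour: 450 g × 13/6 ÷ 127 g/cup × 16 tbsp/cup ≈ 123 tbsp
milk: 180 g × 13/6 ÷ 245 g/cup × 16 tbsp/cup ≈ 25 tbsp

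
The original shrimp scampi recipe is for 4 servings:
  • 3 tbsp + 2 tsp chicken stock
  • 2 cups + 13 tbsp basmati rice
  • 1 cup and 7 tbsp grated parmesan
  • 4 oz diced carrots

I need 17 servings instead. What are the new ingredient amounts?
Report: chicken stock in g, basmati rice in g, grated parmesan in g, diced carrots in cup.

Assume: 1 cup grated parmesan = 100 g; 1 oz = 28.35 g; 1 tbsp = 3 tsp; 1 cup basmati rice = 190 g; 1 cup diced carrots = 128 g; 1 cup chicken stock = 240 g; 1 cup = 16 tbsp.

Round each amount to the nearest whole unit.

Scaling factor: 17/4 = 4.25.
chicken stock: (3 tbsp + 2 tsp = 11/3 tbsp) × 17/4 ÷ 16 tbsp/cup × 240 g/cup ≈ 234 g
basmati rice: (2 cup + 13 tbsp = 2.8125 cup) × 17/4 × 190 g/cup ≈ 2271 g
grated parmesan: (1 cup + 7 tbsp = 1.4375 cup) × 17/4 × 100 g/cup ≈ 611 g
diced carrots: 4 oz × 17/4 × 28.35 g/oz ÷ 128 g/cup ≈ 4 cup

chicken stock: 234 g; basmati rice: 2271 g; grated parmesan: 611 g; diced carrots: 4 cup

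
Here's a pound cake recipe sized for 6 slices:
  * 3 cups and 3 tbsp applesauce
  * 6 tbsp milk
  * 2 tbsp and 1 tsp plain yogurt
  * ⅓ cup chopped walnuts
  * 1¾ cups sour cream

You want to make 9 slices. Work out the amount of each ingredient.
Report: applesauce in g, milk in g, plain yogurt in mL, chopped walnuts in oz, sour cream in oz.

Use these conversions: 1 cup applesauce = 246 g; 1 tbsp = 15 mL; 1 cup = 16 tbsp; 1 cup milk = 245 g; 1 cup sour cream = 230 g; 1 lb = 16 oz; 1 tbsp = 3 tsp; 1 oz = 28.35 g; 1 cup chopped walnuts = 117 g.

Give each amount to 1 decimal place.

Scaling factor: 9/6 = 3/2 = 1.5.
applesauce: (3 cup + 3 tbsp = 3.1875 cup) × 3/2 × 246 g/cup ≈ 1176.2 g
milk: 6 tbsp × 3/2 ÷ 16 tbsp/cup × 245 g/cup ≈ 137.8 g
plain yogurt: (2 tbsp + 1 tsp = 7/3 tbsp) × 3/2 × 15 mL/tbsp = 52.5 mL
chopped walnuts: 1/3 cup × 3/2 × 117 g/cup ÷ 28.35 g/oz ≈ 2.1 oz
sour cream: 1.75 cup × 3/2 × 230 g/cup ÷ 28.35 g/oz ≈ 21.3 oz

applesauce: 1176.2 g; milk: 137.8 g; plain yogurt: 52.5 mL; chopped walnuts: 2.1 oz; sour cream: 21.3 oz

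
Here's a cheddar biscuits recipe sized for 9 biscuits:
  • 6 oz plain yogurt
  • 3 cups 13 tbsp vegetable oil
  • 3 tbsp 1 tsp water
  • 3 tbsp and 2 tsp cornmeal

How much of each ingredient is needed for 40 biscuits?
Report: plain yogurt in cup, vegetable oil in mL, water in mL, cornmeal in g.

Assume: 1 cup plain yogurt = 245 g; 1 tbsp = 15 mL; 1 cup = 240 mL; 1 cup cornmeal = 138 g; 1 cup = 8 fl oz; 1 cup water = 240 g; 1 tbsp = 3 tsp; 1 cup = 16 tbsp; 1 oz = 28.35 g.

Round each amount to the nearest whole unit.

Scaling factor: 40/9.
plain yogurt: 6 oz × 40/9 × 28.35 g/oz ÷ 245 g/cup ≈ 3 cup
vegetable oil: (3 cup + 13 tbsp = 3.8125 cup) × 40/9 × 240 mL/cup ≈ 4067 mL
water: (3 tbsp + 1 tsp = 10/3 tbsp) × 40/9 × 15 mL/tbsp ≈ 222 mL
cornmeal: (3 tbsp + 2 tsp = 11/3 tbsp) × 40/9 ÷ 16 tbsp/cup × 138 g/cup ≈ 141 g

plain yogurt: 3 cup; vegetable oil: 4067 mL; water: 222 mL; cornmeal: 141 g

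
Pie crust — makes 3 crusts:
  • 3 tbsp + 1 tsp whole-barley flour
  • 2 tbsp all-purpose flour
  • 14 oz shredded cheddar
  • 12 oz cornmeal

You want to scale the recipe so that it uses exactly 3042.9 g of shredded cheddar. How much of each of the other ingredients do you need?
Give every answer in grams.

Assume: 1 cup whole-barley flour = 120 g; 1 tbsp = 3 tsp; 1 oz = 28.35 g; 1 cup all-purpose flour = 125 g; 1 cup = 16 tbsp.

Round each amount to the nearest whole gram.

The original recipe has 396.9 g of shredded cheddar, so the scaling factor is 3042.9 ÷ 396.9 = 23/3.
whole-barley flour: (3 tbsp + 1 tsp = 10/3 tbsp) × 23/3 ÷ 16 tbsp/cup × 120 g/cup ≈ 192 g
all-purpose flour: 2 tbsp × 23/3 ÷ 16 tbsp/cup × 125 g/cup ≈ 120 g
cornmeal: 12 oz × 23/3 × 28.35 g/oz ≈ 2608 g

whole-barley flour: 192 g; all-purpose flour: 120 g; cornmeal: 2608 g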